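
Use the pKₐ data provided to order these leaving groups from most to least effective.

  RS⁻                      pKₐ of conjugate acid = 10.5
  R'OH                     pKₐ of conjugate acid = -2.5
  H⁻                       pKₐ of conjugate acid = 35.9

R'OH > RS⁻ > H⁻

Lower conjugate-acid pKₐ ⇒ weaker base ⇒ better leaving group.
Sorting by the given values: R'OH (-2.5), RS⁻ (10.5), H⁻ (35.9).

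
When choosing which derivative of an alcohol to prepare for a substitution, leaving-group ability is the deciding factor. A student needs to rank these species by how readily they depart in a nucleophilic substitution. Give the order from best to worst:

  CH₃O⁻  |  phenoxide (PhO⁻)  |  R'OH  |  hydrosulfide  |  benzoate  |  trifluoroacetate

R'OH > trifluoroacetate > benzoate > hydrosulfide > phenoxide (PhO⁻) > CH₃O⁻

R'OH: pKₐ(R'OH₂⁺) ≈ -2.4
trifluoroacetate: pKₐ(CF₃COOH) ≈ 0.2 — strongly electron-withdrawing CF₃ stabilises the carboxylate
benzoate: pKₐ(C₆H₅COOH) ≈ 4.2 — aryl carboxylate
hydrosulfide: pKₐ(H₂S) ≈ 7 — larger and more polarisable than the oxygen analogue
phenoxide (PhO⁻): pKₐ(C₆H₅OH (phenol)) ≈ 10 — resonance into the ring helps, but still a poor LG
CH₃O⁻: pKₐ(CH₃OH) ≈ 15.5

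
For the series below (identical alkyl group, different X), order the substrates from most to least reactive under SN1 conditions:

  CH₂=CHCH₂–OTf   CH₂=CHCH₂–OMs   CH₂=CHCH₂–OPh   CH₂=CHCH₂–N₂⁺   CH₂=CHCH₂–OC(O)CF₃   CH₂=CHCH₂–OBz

CH₂=CHCH₂–N₂⁺ > CH₂=CHCH₂–OTf > CH₂=CHCH₂–OMs > CH₂=CHCH₂–OC(O)CF₃ > CH₂=CHCH₂–OBz > CH₂=CHCH₂–OPh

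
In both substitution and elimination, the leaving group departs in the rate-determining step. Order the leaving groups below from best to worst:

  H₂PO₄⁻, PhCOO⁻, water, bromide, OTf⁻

OTf⁻: pKₐ(CF₃SO₃H (triflic acid)) ≈ -14
bromide: pKₐ(HBr) ≈ -9
water: pKₐ(H₃O⁺) ≈ -1.7
H₂PO₄⁻: pKₐ(H₃PO₄) ≈ 2.1
PhCOO⁻: pKₐ(C₆H₅COOH) ≈ 4.2

OTf⁻ > bromide > water > H₂PO₄⁻ > PhCOO⁻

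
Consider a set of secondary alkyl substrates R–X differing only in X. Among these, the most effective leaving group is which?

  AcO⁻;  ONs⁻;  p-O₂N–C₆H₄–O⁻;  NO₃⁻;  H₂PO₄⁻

Leaving-group ability tracks the stability of the departed species; conjugate-acid pKₐ is the usual yardstick (lower pKₐ → better LG).
ONs⁻: pKₐ(p-O₂NC₆H₄SO₃H) ≈ -3.5
NO₃⁻: pKₐ(HNO₃) ≈ -1.3
H₂PO₄⁻: pKₐ(H₃PO₄) ≈ 2.1
AcO⁻: pKₐ(CH₃COOH) ≈ 4.8
p-O₂N–C₆H₄–O⁻: pKₐ(p-nitrophenol) ≈ 7.2

ONs⁻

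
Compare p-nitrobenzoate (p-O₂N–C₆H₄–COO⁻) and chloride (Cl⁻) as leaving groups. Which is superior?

chloride (Cl⁻) is the better leaving group.
pKₐ(HCl) ≈ -7 versus pKₐ(p-nitrobenzoic acid) ≈ 3.4: chloride (Cl⁻) is the much weaker base.
Moderately weak base.

chloride (Cl⁻)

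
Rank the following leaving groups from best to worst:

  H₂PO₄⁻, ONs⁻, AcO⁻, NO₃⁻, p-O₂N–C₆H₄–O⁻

Leaving-group ability tracks the stability of the departed species; conjugate-acid pKₐ is the usual yardstick (lower pKₐ → better LG).
ONs⁻: pKₐ(p-O₂NC₆H₄SO₃H) ≈ -3.5
NO₃⁻: pKₐ(HNO₃) ≈ -1.3
H₂PO₄⁻: pKₐ(H₃PO₄) ≈ 2.1
AcO⁻: pKₐ(CH₃COOH) ≈ 4.8
p-O₂N–C₆H₄–O⁻: pKₐ(p-nitrophenol) ≈ 7.2

ONs⁻ > NO₃⁻ > H₂PO₄⁻ > AcO⁻ > p-O₂N–C₆H₄–O⁻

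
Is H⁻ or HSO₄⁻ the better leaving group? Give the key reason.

HSO₄⁻

HSO₄⁻ is the better leaving group.
pKₐ(H₂SO₄) ≈ -3 versus pKₐ(H₂) ≈ 36: HSO₄⁻ is the much weaker base.
Conjugate base of a strong mineral acid.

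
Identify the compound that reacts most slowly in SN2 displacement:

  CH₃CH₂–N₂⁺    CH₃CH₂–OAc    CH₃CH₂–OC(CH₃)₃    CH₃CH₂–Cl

Identical carbon frameworks mean the comparison reduces to leaving-group quality.
A good leaving group is a weak base: the lower the pKₐ of its conjugate acid, the more readily it departs.
CH₃CH₂–N₂⁺ loses N₂: no meaningful conjugate acid; N₂ departs as an exceptionally stable neutral molecule
CH₃CH₂–Cl loses Cl⁻: pKₐ(HCl) ≈ -7
CH₃CH₂–OAc loses AcO⁻: pKₐ(CH₃COOH) ≈ 4.8
CH₃CH₂–OC(CH₃)₃ loses (CH₃)₃CO⁻: pKₐ(t-BuOH) ≈ 18

CH₃CH₂–OC(CH₃)₃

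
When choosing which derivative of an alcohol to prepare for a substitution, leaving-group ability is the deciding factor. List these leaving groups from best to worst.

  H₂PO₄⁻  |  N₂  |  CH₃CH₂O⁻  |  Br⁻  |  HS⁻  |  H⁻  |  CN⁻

N₂ > Br⁻ > H₂PO₄⁻ > HS⁻ > CN⁻ > CH₃CH₂O⁻ > H⁻

The more stable X⁻ (or X) is on its own — i.e. the weaker a base it is — the better a leaving group it makes.
N₂: no meaningful conjugate acid; N₂ departs as an exceptionally stable neutral molecule
Br⁻: pKₐ(HBr) ≈ -9
H₂PO₄⁻: pKₐ(H₃PO₄) ≈ 2.1
HS⁻: pKₐ(H₂S) ≈ 7
CN⁻: pKₐ(HCN) ≈ 9.2
CH₃CH₂O⁻: pKₐ(CH₃CH₂OH) ≈ 16
H⁻: pKₐ(H₂) ≈ 36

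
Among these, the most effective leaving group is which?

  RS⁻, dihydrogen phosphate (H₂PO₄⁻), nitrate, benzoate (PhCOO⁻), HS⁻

The more stable X⁻ (or X) is on its own — i.e. the weaker a base it is — the better a leaving group it makes.
nitrate: pKₐ(HNO₃) ≈ -1.3
dihydrogen phosphate (H₂PO₄⁻): pKₐ(H₃PO₄) ≈ 2.1
benzoate (PhCOO⁻): pKₐ(C₆H₅COOH) ≈ 4.2
HS⁻: pKₐ(H₂S) ≈ 7
RS⁻: pKₐ(RSH (a thiol)) ≈ 10.5

nitrate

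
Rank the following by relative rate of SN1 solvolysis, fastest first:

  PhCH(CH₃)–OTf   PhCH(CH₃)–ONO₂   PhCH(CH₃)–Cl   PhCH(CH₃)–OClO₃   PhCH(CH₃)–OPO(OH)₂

Identical carbon frameworks mean the comparison reduces to leaving-group quality.
A good leaving group is a weak base: the lower the pKₐ of its conjugate acid, the more readily it departs.
PhCH(CH₃)–OTf loses OTf⁻: pKₐ(CF₃SO₃H (triflic acid)) ≈ -14
PhCH(CH₃)–OClO₃ loses ClO₄⁻: pKₐ(HClO₄) ≈ -10
PhCH(CH₃)–Cl loses Cl⁻: pKₐ(HCl) ≈ -7
PhCH(CH₃)–ONO₂ loses NO₃⁻: pKₐ(HNO₃) ≈ -1.3
PhCH(CH₃)–OPO(OH)₂ loses H₂PO₄⁻: pKₐ(H₃PO₄) ≈ 2.1

PhCH(CH₃)–OTf > PhCH(CH₃)–OClO₃ > PhCH(CH₃)–Cl > PhCH(CH₃)–ONO₂ > PhCH(CH₃)–OPO(OH)₂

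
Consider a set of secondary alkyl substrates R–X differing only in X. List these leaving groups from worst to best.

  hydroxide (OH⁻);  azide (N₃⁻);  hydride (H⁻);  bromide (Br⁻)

A good leaving group is a weak base: the lower the pKₐ of its conjugate acid, the more readily it departs.
bromide (Br⁻): pKₐ(HBr) ≈ -9 — weak base; good leaving group
azide (N₃⁻): pKₐ(HN₃) ≈ 4.7 — linear, resonance-stabilised
hydroxide (OH⁻): pKₐ(H₂O) ≈ 15.7 — strong base; essentially never leaves without prior activation
hydride (H⁻): pKₐ(H₂) ≈ 36 — extremely strong base; leaves only in special hydride-transfer contexts
The question asks for worst first, so the sequence is read in increasing leaving-group ability.

hydride (H⁻) < hydroxide (OH⁻) < azide (N₃⁻) < bromide (Br⁻)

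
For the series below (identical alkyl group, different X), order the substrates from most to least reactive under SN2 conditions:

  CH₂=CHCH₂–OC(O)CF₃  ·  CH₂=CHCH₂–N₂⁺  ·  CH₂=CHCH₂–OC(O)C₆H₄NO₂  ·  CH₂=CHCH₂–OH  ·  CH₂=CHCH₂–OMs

CH₂=CHCH₂–N₂⁺ > CH₂=CHCH₂–OMs > CH₂=CHCH₂–OC(O)CF₃ > CH₂=CHCH₂–OC(O)C₆H₄NO₂ > CH₂=CHCH₂–OH

The skeletons are identical, so relative rate is governed entirely by leaving-group ability.
Leaving-group ability tracks the stability of the departed species; conjugate-acid pKₐ is the usual yardstick (lower pKₐ → better LG).
CH₂=CHCH₂–N₂⁺ loses N₂: no meaningful conjugate acid; N₂ departs as an exceptionally stable neutral molecule
CH₂=CHCH₂–OMs loses OMs⁻: pKₐ(CH₃SO₃H (MsOH)) ≈ -1.9
CH₂=CHCH₂–OC(O)CF₃ loses CF₃COO⁻: pKₐ(CF₃COOH) ≈ 0.2
CH₂=CHCH₂–OC(O)C₆H₄NO₂ loses p-O₂N–C₆H₄–COO⁻: pKₐ(p-nitrobenzoic acid) ≈ 3.4
CH₂=CHCH₂–OH loses OH⁻: pKₐ(H₂O) ≈ 15.7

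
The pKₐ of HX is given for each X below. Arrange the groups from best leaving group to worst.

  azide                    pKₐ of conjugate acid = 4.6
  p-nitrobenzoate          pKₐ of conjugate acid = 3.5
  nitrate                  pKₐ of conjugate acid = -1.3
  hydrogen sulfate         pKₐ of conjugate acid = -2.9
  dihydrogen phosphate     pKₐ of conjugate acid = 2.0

hydrogen sulfate > nitrate > dihydrogen phosphate > p-nitrobenzoate > azide

Lower conjugate-acid pKₐ ⇒ weaker base ⇒ better leaving group.
Sorting by the given values: hydrogen sulfate (-2.9), nitrate (-1.3), dihydrogen phosphate (2.0), p-nitrobenzoate (3.5), azide (4.6).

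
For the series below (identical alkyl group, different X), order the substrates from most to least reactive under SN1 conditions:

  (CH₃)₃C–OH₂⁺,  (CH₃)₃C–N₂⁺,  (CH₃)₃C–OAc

(CH₃)₃C–N₂⁺ > (CH₃)₃C–OH₂⁺ > (CH₃)₃C–OAc

Identical carbon frameworks mean the comparison reduces to leaving-group quality.
The more stable X⁻ (or X) is on its own — i.e. the weaker a base it is — the better a leaving group it makes.
(CH₃)₃C–N₂⁺ loses N₂: no meaningful conjugate acid; N₂ departs as an exceptionally stable neutral molecule
(CH₃)₃C–OH₂⁺ loses H₂O: pKₐ(H₃O⁺) ≈ -1.7
(CH₃)₃C–OAc loses AcO⁻: pKₐ(CH₃COOH) ≈ 4.8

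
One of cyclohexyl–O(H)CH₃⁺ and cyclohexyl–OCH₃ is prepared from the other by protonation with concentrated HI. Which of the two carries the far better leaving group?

cyclohexyl–O(H)CH₃⁺

From cyclohexyl–OCH₃ the departing group would be CH₃O⁻ (pKₐ(CH₃OH) ≈ 15.5). Strong base; alkoxides do not leave unassisted.
From cyclohexyl–O(H)CH₃⁺ the leaving group is R'OH (pKₐ(R'OH₂⁺) ≈ -2.4). Neutral; leaves from a protonated ether (an oxonium ion, R–O(H)R'⁺).
Protonation with concentrated HI works by allowing neutral methanol, rather than methoxide, to depart, making cyclohexyl–O(H)CH₃⁺ enormously more reactive.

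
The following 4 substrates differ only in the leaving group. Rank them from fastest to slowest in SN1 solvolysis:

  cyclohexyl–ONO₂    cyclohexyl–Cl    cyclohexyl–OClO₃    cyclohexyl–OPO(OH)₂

cyclohexyl–OClO₃ > cyclohexyl–Cl > cyclohexyl–ONO₂ > cyclohexyl–OPO(OH)₂

With the same alkyl group throughout, only the leaving group differentiates the rates.
The more stable X⁻ (or X) is on its own — i.e. the weaker a base it is — the better a leaving group it makes.
cyclohexyl–OClO₃ loses ClO₄⁻: pKₐ(HClO₄) ≈ -10
cyclohexyl–Cl loses Cl⁻: pKₐ(HCl) ≈ -7
cyclohexyl–ONO₂ loses NO₃⁻: pKₐ(HNO₃) ≈ -1.3
cyclohexyl–OPO(OH)₂ loses H₂PO₄⁻: pKₐ(H₃PO₄) ≈ 2.1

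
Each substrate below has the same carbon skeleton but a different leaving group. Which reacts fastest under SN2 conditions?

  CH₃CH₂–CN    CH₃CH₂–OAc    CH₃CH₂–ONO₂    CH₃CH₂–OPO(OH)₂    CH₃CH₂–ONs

CH₃CH₂–ONs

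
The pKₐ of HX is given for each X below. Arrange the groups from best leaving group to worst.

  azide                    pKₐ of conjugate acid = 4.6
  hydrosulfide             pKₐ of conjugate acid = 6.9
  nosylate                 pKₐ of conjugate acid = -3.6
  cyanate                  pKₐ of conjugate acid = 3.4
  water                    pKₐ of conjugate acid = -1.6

nosylate > water > cyanate > azide > hydrosulfide

Lower conjugate-acid pKₐ ⇒ weaker base ⇒ better leaving group.
Sorting by the given values: nosylate (-3.6), water (-1.6), cyanate (3.4), azide (4.6), hydrosulfide (6.9).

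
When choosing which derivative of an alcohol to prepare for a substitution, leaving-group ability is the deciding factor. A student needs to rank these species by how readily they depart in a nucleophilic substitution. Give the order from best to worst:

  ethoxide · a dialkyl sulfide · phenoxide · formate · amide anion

a dialkyl sulfide > formate > phenoxide > ethoxide > amide anion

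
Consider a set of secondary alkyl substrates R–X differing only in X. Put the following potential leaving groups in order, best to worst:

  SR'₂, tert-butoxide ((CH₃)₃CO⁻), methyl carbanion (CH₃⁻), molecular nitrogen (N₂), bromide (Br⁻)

Rank by basicity of the departing species: weakest base leaves most easily.
molecular nitrogen (N₂): no meaningful conjugate acid; N₂ departs as an exceptionally stable neutral molecule
bromide (Br⁻): pKₐ(HBr) ≈ -9
SR'₂: pKₐ(R'₂SH⁺) ≈ -7
tert-butoxide ((CH₃)₃CO⁻): pKₐ(t-BuOH) ≈ 18
methyl carbanion (CH₃⁻): pKₐ(CH₄) ≈ 48

molecular nitrogen (N₂) > bromide (Br⁻) > SR'₂ > tert-butoxide ((CH₃)₃CO⁻) > methyl carbanion (CH₃⁻)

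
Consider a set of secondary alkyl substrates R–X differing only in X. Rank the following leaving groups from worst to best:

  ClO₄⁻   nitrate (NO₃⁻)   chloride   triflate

nitrate (NO₃⁻) < chloride < ClO₄⁻ < triflate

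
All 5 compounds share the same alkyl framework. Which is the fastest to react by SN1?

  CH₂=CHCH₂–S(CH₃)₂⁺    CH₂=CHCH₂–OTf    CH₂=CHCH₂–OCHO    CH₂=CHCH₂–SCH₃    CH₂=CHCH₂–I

With the same alkyl group throughout, only the leaving group differentiates the rates.
Leaving-group ability tracks the stability of the departed species; conjugate-acid pKₐ is the usual yardstick (lower pKₐ → better LG).
CH₂=CHCH₂–OTf loses OTf⁻: pKₐ(CF₃SO₃H (triflic acid)) ≈ -14
CH₂=CHCH₂–I loses I⁻: pKₐ(HI) ≈ -10
CH₂=CHCH₂–S(CH₃)₂⁺ loses SR'₂: pKₐ(R'₂SH⁺) ≈ -7
CH₂=CHCH₂–OCHO loses HCOO⁻: pKₐ(HCOOH) ≈ 3.8
CH₂=CHCH₂–SCH₃ loses RS⁻: pKₐ(RSH (a thiol)) ≈ 10.5

CH₂=CHCH₂–OTf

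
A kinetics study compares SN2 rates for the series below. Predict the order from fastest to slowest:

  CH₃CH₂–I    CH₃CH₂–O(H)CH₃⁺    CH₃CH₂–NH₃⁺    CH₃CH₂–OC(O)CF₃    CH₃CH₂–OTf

CH₃CH₂–OTf > CH₃CH₂–I > CH₃CH₂–O(H)CH₃⁺ > CH₃CH₂–OC(O)CF₃ > CH₃CH₂–NH₃⁺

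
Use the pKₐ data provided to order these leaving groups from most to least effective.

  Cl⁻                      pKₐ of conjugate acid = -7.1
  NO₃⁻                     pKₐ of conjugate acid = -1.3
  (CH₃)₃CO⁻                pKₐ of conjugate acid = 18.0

Cl⁻ > NO₃⁻ > (CH₃)₃CO⁻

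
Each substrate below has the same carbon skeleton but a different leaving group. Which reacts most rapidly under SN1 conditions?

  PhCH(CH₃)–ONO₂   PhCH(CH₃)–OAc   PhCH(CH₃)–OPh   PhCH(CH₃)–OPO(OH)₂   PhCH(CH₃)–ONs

PhCH(CH₃)–ONs

With the same alkyl group throughout, only the leaving group differentiates the rates.
Leaving-group ability tracks the stability of the departed species; conjugate-acid pKₐ is the usual yardstick (lower pKₐ → better LG).
PhCH(CH₃)–ONs loses ONs⁻: pKₐ(p-O₂NC₆H₄SO₃H) ≈ -3.5
PhCH(CH₃)–ONO₂ loses NO₃⁻: pKₐ(HNO₃) ≈ -1.3
PhCH(CH₃)–OPO(OH)₂ loses H₂PO₄⁻: pKₐ(H₃PO₄) ≈ 2.1
PhCH(CH₃)–OAc loses AcO⁻: pKₐ(CH₃COOH) ≈ 4.8
PhCH(CH₃)–OPh loses PhO⁻: pKₐ(C₆H₅OH (phenol)) ≈ 10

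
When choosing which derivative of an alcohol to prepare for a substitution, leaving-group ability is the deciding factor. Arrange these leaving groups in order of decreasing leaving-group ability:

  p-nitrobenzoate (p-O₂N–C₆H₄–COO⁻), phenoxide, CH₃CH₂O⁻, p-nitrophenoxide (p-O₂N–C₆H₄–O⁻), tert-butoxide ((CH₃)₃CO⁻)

p-nitrobenzoate (p-O₂N–C₆H₄–COO⁻): pKₐ(p-nitrobenzoic acid) ≈ 3.4 — electron-withdrawing nitro group stabilises the carboxylate
p-nitrophenoxide (p-O₂N–C₆H₄–O⁻): pKₐ(p-nitrophenol) ≈ 7.2 — nitro group delocalises the charge; the classic chromogenic LG
phenoxide: pKₐ(C₆H₅OH (phenol)) ≈ 10 — resonance into the ring helps, but still a poor LG
CH₃CH₂O⁻: pKₐ(CH₃CH₂OH) ≈ 16 — strong base; alkoxides do not leave unassisted
tert-butoxide ((CH₃)₃CO⁻): pKₐ(t-BuOH) ≈ 18

p-nitrobenzoate (p-O₂N–C₆H₄–COO⁻) > p-nitrophenoxide (p-O₂N–C₆H₄–O⁻) > phenoxide > CH₃CH₂O⁻ > tert-butoxide ((CH₃)₃CO⁻)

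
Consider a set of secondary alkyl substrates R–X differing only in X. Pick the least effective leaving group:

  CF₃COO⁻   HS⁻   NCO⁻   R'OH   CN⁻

CN⁻

Leaving-group ability tracks the stability of the departed species; conjugate-acid pKₐ is the usual yardstick (lower pKₐ → better LG).
R'OH: pKₐ(R'OH₂⁺) ≈ -2.4
CF₃COO⁻: pKₐ(CF₃COOH) ≈ 0.2
NCO⁻: pKₐ(HOCN) ≈ 3.5
HS⁻: pKₐ(H₂S) ≈ 7
CN⁻: pKₐ(HCN) ≈ 9.2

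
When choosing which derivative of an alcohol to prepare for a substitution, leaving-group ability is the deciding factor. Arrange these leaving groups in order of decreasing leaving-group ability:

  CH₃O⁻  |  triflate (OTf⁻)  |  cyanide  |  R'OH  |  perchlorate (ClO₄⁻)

triflate (OTf⁻) > perchlorate (ClO₄⁻) > R'OH > cyanide > CH₃O⁻

The more stable X⁻ (or X) is on its own — i.e. the weaker a base it is — the better a leaving group it makes.
triflate (OTf⁻): pKₐ(CF₃SO₃H (triflic acid)) ≈ -14
perchlorate (ClO₄⁻): pKₐ(HClO₄) ≈ -10
R'OH: pKₐ(R'OH₂⁺) ≈ -2.4
cyanide: pKₐ(HCN) ≈ 9.2
CH₃O⁻: pKₐ(CH₃OH) ≈ 15.5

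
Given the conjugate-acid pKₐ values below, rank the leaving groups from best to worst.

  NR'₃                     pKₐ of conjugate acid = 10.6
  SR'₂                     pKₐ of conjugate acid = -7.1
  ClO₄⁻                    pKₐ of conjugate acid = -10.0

Lower conjugate-acid pKₐ ⇒ weaker base ⇒ better leaving group.
Sorting by the given values: ClO₄⁻ (-10.0), SR'₂ (-7.1), NR'₃ (10.6).

ClO₄⁻ > SR'₂ > NR'₃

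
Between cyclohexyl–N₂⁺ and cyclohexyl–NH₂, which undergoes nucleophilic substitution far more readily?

From cyclohexyl–NH₂ the departing group would be NH₂⁻ (pKₐ(NH₃) ≈ 38). Extremely strong base; never a leaving group.
From cyclohexyl–N₂⁺ the leaving group is N₂ (no meaningful conjugate acid; N₂ departs as an exceptionally stable neutral molecule).
(In practice cyclohexyl–N₂⁺ is made from cyclohexyl–NH₂ by diazotisation (NaNO₂ / HCl, 0 °C), generating a diazonium salt that expels N₂.)

cyclohexyl–N₂⁺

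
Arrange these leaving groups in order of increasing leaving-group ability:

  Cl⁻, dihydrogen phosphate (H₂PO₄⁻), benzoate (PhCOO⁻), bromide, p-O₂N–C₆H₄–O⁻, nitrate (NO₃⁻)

A good leaving group is a weak base: the lower the pKₐ of its conjugate acid, the more readily it departs.
bromide: pKₐ(HBr) ≈ -9 — weak base; good leaving group
Cl⁻: pKₐ(HCl) ≈ -7 — moderately weak base
nitrate (NO₃⁻): pKₐ(HNO₃) ≈ -1.3
dihydrogen phosphate (H₂PO₄⁻): pKₐ(H₃PO₄) ≈ 2.1 — moderate base; biological leaving group after further activation
benzoate (PhCOO⁻): pKₐ(C₆H₅COOH) ≈ 4.2 — aryl carboxylate
p-O₂N–C₆H₄–O⁻: pKₐ(p-nitrophenol) ≈ 7.2 — nitro group delocalises the charge; the classic chromogenic LG
Listed from poorest to best leaving group as asked.

p-O₂N–C₆H₄–O⁻ < benzoate (PhCOO⁻) < dihydrogen phosphate (H₂PO₄⁻) < nitrate (NO₃⁻) < Cl⁻ < bromide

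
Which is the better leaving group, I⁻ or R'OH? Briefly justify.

I⁻

I⁻ is the better leaving group.
pKₐ(HI) ≈ -10 versus pKₐ(R'OH₂⁺) ≈ -2.4: I⁻ is the much weaker base.
Large, highly polarisable; very weak base.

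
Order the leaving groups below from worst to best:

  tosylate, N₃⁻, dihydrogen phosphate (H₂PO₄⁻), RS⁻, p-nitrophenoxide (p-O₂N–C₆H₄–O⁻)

The more stable X⁻ (or X) is on its own — i.e. the weaker a base it is — the better a leaving group it makes.
tosylate: pKₐ(p-CH₃C₆H₄SO₃H (TsOH)) ≈ -2.8
dihydrogen phosphate (H₂PO₄⁻): pKₐ(H₃PO₄) ≈ 2.1
N₃⁻: pKₐ(HN₃) ≈ 4.7 — linear, resonance-stabilised
p-nitrophenoxide (p-O₂N–C₆H₄–O⁻): pKₐ(p-nitrophenol) ≈ 7.2 — nitro group delocalises the charge; the classic chromogenic LG
RS⁻: pKₐ(RSH (a thiol)) ≈ 10.5
Reversing gives the worst-to-best order requested.

RS⁻ < p-nitrophenoxide (p-O₂N–C₆H₄–O⁻) < N₃⁻ < dihydrogen phosphate (H₂PO₄⁻) < tosylate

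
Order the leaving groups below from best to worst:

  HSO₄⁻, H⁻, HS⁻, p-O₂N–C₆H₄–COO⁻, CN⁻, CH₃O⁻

Rank by basicity of the departing species: weakest base leaves most easily.
HSO₄⁻: pKₐ(H₂SO₄) ≈ -3 — conjugate base of a strong mineral acid
p-O₂N–C₆H₄–COO⁻: pKₐ(p-nitrobenzoic acid) ≈ 3.4 — electron-withdrawing nitro group stabilises the carboxylate
HS⁻: pKₐ(H₂S) ≈ 7 — larger and more polarisable than the oxygen analogue
CN⁻: pKₐ(HCN) ≈ 9.2
CH₃O⁻: pKₐ(CH₃OH) ≈ 15.5 — strong base; alkoxides do not leave unassisted
H⁻: pKₐ(H₂) ≈ 36 — extremely strong base; leaves only in special hydride-transfer contexts

HSO₄⁻ > p-O₂N–C₆H₄–COO⁻ > HS⁻ > CN⁻ > CH₃O⁻ > H⁻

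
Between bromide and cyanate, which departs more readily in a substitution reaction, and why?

bromide

bromide is the better leaving group.
pKₐ(HBr) ≈ -9 versus pKₐ(HOCN) ≈ 3.5: bromide is the much weaker base.
Weak base; good leaving group.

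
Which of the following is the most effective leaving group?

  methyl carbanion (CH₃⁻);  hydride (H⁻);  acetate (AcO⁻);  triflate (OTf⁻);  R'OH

Rank by basicity of the departing species: weakest base leaves most easily.
triflate (OTf⁻): pKₐ(CF₃SO₃H (triflic acid)) ≈ -14
R'OH: pKₐ(R'OH₂⁺) ≈ -2.4
acetate (AcO⁻): pKₐ(CH₃COOH) ≈ 4.8
hydride (H⁻): pKₐ(H₂) ≈ 36
methyl carbanion (CH₃⁻): pKₐ(CH₄) ≈ 48

triflate (OTf⁻)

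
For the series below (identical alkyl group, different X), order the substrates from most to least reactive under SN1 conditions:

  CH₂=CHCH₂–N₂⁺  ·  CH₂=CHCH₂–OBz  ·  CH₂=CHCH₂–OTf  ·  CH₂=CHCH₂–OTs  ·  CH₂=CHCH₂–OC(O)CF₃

CH₂=CHCH₂–N₂⁺ > CH₂=CHCH₂–OTf > CH₂=CHCH₂–OTs > CH₂=CHCH₂–OC(O)CF₃ > CH₂=CHCH₂–OBz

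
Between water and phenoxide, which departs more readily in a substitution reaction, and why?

water is the better leaving group.
pKₐ(H₃O⁺) ≈ -1.7 versus pKₐ(C₆H₅OH (phenol)) ≈ 10: water is the much weaker base.
Neutral; leaves from a protonated alcohol (R–OH₂⁺).

water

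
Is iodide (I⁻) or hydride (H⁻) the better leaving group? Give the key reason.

iodide (I⁻)

iodide (I⁻) is the better leaving group.
pKₐ(HI) ≈ -10 versus pKₐ(H₂) ≈ 36: iodide (I⁻) is the much weaker base.
Large, highly polarisable; very weak base.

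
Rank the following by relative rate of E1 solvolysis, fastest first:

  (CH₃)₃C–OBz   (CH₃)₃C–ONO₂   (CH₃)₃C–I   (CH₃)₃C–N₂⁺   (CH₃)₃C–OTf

(CH₃)₃C–N₂⁺ > (CH₃)₃C–OTf > (CH₃)₃C–I > (CH₃)₃C–ONO₂ > (CH₃)₃C–OBz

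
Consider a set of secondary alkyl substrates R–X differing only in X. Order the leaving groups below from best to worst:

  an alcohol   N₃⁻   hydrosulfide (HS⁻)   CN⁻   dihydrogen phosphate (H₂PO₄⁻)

The more stable X⁻ (or X) is on its own — i.e. the weaker a base it is — the better a leaving group it makes.
an alcohol: pKₐ(R'OH₂⁺) ≈ -2.4
dihydrogen phosphate (H₂PO₄⁻): pKₐ(H₃PO₄) ≈ 2.1 — moderate base; biological leaving group after further activation
N₃⁻: pKₐ(HN₃) ≈ 4.7 — linear, resonance-stabilised
hydrosulfide (HS⁻): pKₐ(H₂S) ≈ 7 — larger and more polarisable than the oxygen analogue
CN⁻: pKₐ(HCN) ≈ 9.2

an alcohol > dihydrogen phosphate (H₂PO₄⁻) > N₃⁻ > hydrosulfide (HS⁻) > CN⁻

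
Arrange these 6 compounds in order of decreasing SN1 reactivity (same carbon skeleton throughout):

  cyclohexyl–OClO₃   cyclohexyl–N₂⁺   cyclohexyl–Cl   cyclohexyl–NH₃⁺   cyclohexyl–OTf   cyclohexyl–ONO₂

cyclohexyl–N₂⁺ > cyclohexyl–OTf > cyclohexyl–OClO₃ > cyclohexyl–Cl > cyclohexyl–ONO₂ > cyclohexyl–NH₃⁺

The skeletons are identical, so relative rate is governed entirely by leaving-group ability.
Rank by basicity of the departing species: weakest base leaves most easily.
cyclohexyl–N₂⁺ loses N₂: no meaningful conjugate acid; N₂ departs as an exceptionally stable neutral molecule
cyclohexyl–OTf loses OTf⁻: pKₐ(CF₃SO₃H (triflic acid)) ≈ -14
cyclohexyl–OClO₃ loses ClO₄⁻: pKₐ(HClO₄) ≈ -10
cyclohexyl–Cl loses Cl⁻: pKₐ(HCl) ≈ -7
cyclohexyl–ONO₂ loses NO₃⁻: pKₐ(HNO₃) ≈ -1.3
cyclohexyl–NH₃⁺ loses NH₃: pKₐ(NH₄⁺) ≈ 9.2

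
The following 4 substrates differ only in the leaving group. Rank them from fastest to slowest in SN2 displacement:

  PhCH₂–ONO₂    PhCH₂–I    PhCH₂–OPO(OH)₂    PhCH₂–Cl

PhCH₂–I > PhCH₂–Cl > PhCH₂–ONO₂ > PhCH₂–OPO(OH)₂

Same R in every case — rank the leaving groups.
Leaving-group ability tracks the stability of the departed species; conjugate-acid pKₐ is the usual yardstick (lower pKₐ → better LG).
PhCH₂–I loses I⁻: pKₐ(HI) ≈ -10
PhCH₂–Cl loses Cl⁻: pKₐ(HCl) ≈ -7
PhCH₂–ONO₂ loses NO₃⁻: pKₐ(HNO₃) ≈ -1.3
PhCH₂–OPO(OH)₂ loses H₂PO₄⁻: pKₐ(H₃PO₄) ≈ 2.1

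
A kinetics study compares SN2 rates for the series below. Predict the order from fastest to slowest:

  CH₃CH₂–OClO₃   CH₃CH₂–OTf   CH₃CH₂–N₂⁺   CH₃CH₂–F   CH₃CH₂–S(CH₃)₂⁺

CH₃CH₂–N₂⁺ > CH₃CH₂–OTf > CH₃CH₂–OClO₃ > CH₃CH₂–S(CH₃)₂⁺ > CH₃CH₂–F

Identical carbon frameworks mean the comparison reduces to leaving-group quality.
The more stable X⁻ (or X) is on its own — i.e. the weaker a base it is — the better a leaving group it makes.
CH₃CH₂–N₂⁺ loses N₂: no meaningful conjugate acid; N₂ departs as an exceptionally stable neutral molecule
CH₃CH₂–OTf loses OTf⁻: pKₐ(CF₃SO₃H (triflic acid)) ≈ -14
CH₃CH₂–OClO₃ loses ClO₄⁻: pKₐ(HClO₄) ≈ -10
CH₃CH₂–S(CH₃)₂⁺ loses SR'₂: pKₐ(R'₂SH⁺) ≈ -7
CH₃CH₂–F loses F⁻: pKₐ(HF) ≈ 3.2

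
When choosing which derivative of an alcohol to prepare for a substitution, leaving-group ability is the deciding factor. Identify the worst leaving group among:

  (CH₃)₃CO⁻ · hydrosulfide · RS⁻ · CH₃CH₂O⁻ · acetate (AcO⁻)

(CH₃)₃CO⁻

A good leaving group is a weak base: the lower the pKₐ of its conjugate acid, the more readily it departs.
acetate (AcO⁻): pKₐ(CH₃COOH) ≈ 4.8
hydrosulfide: pKₐ(H₂S) ≈ 7
RS⁻: pKₐ(RSH (a thiol)) ≈ 10.5
CH₃CH₂O⁻: pKₐ(CH₃CH₂OH) ≈ 16
(CH₃)₃CO⁻: pKₐ(t-BuOH) ≈ 18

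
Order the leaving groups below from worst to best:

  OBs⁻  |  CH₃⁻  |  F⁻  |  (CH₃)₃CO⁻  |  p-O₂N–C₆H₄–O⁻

CH₃⁻ < (CH₃)₃CO⁻ < p-O₂N–C₆H₄–O⁻ < F⁻ < OBs⁻

Rank by basicity of the departing species: weakest base leaves most easily.
OBs⁻: pKₐ(p-BrC₆H₄SO₃H) ≈ -2.8
F⁻: pKₐ(HF) ≈ 3.2
p-O₂N–C₆H₄–O⁻: pKₐ(p-nitrophenol) ≈ 7.2 — nitro group delocalises the charge; the classic chromogenic LG
(CH₃)₃CO⁻: pKₐ(t-BuOH) ≈ 18
CH₃⁻: pKₐ(CH₄) ≈ 48
Reversing gives the worst-to-best order requested.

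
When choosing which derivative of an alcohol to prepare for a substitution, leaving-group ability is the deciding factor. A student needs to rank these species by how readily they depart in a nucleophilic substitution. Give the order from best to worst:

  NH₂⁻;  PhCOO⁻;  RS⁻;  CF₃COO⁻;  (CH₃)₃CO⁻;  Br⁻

Br⁻ > CF₃COO⁻ > PhCOO⁻ > RS⁻ > (CH₃)₃CO⁻ > NH₂⁻

Rank by basicity of the departing species: weakest base leaves most easily.
Br⁻: pKₐ(HBr) ≈ -9
CF₃COO⁻: pKₐ(CF₃COOH) ≈ 0.2
PhCOO⁻: pKₐ(C₆H₅COOH) ≈ 4.2
RS⁻: pKₐ(RSH (a thiol)) ≈ 10.5
(CH₃)₃CO⁻: pKₐ(t-BuOH) ≈ 18
NH₂⁻: pKₐ(NH₃) ≈ 38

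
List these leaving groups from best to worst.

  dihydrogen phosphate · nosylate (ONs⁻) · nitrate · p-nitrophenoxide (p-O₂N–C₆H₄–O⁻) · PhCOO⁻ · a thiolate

nosylate (ONs⁻): pKₐ(p-O₂NC₆H₄SO₃H) ≈ -3.5
nitrate: pKₐ(HNO₃) ≈ -1.3
dihydrogen phosphate: pKₐ(H₃PO₄) ≈ 2.1
PhCOO⁻: pKₐ(C₆H₅COOH) ≈ 4.2
p-nitrophenoxide (p-O₂N–C₆H₄–O⁻): pKₐ(p-nitrophenol) ≈ 7.2
a thiolate: pKₐ(RSH (a thiol)) ≈ 10.5

nosylate (ONs⁻) > nitrate > dihydrogen phosphate > PhCOO⁻ > p-nitrophenoxide (p-O₂N–C₆H₄–O⁻) > a thiolate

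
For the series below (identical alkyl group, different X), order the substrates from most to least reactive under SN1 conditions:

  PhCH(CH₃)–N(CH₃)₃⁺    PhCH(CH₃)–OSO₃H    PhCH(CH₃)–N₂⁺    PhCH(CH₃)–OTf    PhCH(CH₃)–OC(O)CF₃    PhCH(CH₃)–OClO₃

PhCH(CH₃)–N₂⁺ > PhCH(CH₃)–OTf > PhCH(CH₃)–OClO₃ > PhCH(CH₃)–OSO₃H > PhCH(CH₃)–OC(O)CF₃ > PhCH(CH₃)–N(CH₃)₃⁺

The skeletons are identical, so relative rate is governed entirely by leaving-group ability.
The more stable X⁻ (or X) is on its own — i.e. the weaker a base it is — the better a leaving group it makes.
PhCH(CH₃)–N₂⁺ loses N₂: no meaningful conjugate acid; N₂ departs as an exceptionally stable neutral molecule
PhCH(CH₃)–OTf loses OTf⁻: pKₐ(CF₃SO₃H (triflic acid)) ≈ -14
PhCH(CH₃)–OClO₃ loses ClO₄⁻: pKₐ(HClO₄) ≈ -10
PhCH(CH₃)–OSO₃H loses HSO₄⁻: pKₐ(H₂SO₄) ≈ -3
PhCH(CH₃)–OC(O)CF₃ loses CF₃COO⁻: pKₐ(CF₃COOH) ≈ 0.2
PhCH(CH₃)–N(CH₃)₃⁺ loses NR'₃: pKₐ(R'₃NH⁺) ≈ 10.7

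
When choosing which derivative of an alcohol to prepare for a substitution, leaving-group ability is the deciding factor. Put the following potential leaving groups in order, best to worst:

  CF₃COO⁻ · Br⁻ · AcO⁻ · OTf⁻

OTf⁻ > Br⁻ > CF₃COO⁻ > AcO⁻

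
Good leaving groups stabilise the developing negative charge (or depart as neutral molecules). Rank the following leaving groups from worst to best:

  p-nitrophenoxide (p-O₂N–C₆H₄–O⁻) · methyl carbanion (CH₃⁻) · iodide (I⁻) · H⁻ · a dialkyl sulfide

The more stable X⁻ (or X) is on its own — i.e. the weaker a base it is — the better a leaving group it makes.
iodide (I⁻): pKₐ(HI) ≈ -10 — large, highly polarisable; very weak base
a dialkyl sulfide: pKₐ(R'₂SH⁺) ≈ -7
p-nitrophenoxide (p-O₂N–C₆H₄–O⁻): pKₐ(p-nitrophenol) ≈ 7.2
H⁻: pKₐ(H₂) ≈ 36 — extremely strong base; leaves only in special hydride-transfer contexts
methyl carbanion (CH₃⁻): pKₐ(CH₄) ≈ 48
Listed from poorest to best leaving group as asked.

methyl carbanion (CH₃⁻) < H⁻ < p-nitrophenoxide (p-O₂N–C₆H₄–O⁻) < a dialkyl sulfide < iodide (I⁻)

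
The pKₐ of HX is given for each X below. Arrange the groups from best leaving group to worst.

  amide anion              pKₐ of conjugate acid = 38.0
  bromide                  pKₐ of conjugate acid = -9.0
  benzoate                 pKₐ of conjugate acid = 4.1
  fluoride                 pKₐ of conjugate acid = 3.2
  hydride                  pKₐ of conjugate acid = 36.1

bromide > fluoride > benzoate > hydride > amide anion

Lower conjugate-acid pKₐ ⇒ weaker base ⇒ better leaving group.
Sorting by the given values: bromide (-9.0), fluoride (3.2), benzoate (4.1), hydride (36.1), amide anion (38.0).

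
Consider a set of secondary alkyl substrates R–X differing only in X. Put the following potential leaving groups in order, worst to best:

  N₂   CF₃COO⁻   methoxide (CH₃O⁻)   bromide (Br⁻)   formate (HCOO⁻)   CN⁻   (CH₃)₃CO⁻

(CH₃)₃CO⁻ < methoxide (CH₃O⁻) < CN⁻ < formate (HCOO⁻) < CF₃COO⁻ < bromide (Br⁻) < N₂

Leaving-group ability tracks the stability of the departed species; conjugate-acid pKₐ is the usual yardstick (lower pKₐ → better LG).
N₂: no meaningful conjugate acid; N₂ departs as an exceptionally stable neutral molecule
bromide (Br⁻): pKₐ(HBr) ≈ -9
CF₃COO⁻: pKₐ(CF₃COOH) ≈ 0.2
formate (HCOO⁻): pKₐ(HCOOH) ≈ 3.8
CN⁻: pKₐ(HCN) ≈ 9.2
methoxide (CH₃O⁻): pKₐ(CH₃OH) ≈ 15.5
(CH₃)₃CO⁻: pKₐ(t-BuOH) ≈ 18
Listed from poorest to best leaving group as asked.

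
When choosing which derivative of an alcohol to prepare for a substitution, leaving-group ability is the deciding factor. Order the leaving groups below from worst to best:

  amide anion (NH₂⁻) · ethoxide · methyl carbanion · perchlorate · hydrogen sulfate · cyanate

methyl carbanion < amide anion (NH₂⁻) < ethoxide < cyanate < hydrogen sulfate < perchlorate

Rank by basicity of the departing species: weakest base leaves most easily.
perchlorate: pKₐ(HClO₄) ≈ -10
hydrogen sulfate: pKₐ(H₂SO₄) ≈ -3
cyanate: pKₐ(HOCN) ≈ 3.5 — resonance between N and O
ethoxide: pKₐ(CH₃CH₂OH) ≈ 16 — strong base; alkoxides do not leave unassisted
amide anion (NH₂⁻): pKₐ(NH₃) ≈ 38
methyl carbanion: pKₐ(CH₄) ≈ 48 — unstabilised carbanion; the worst conceivable leaving group
The question asks for worst first, so the sequence is read in increasing leaving-group ability.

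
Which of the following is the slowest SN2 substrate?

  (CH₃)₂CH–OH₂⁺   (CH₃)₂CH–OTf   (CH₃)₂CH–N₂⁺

Same R in every case — rank the leaving groups.
Leaving-group ability tracks the stability of the departed species; conjugate-acid pKₐ is the usual yardstick (lower pKₐ → better LG).
(CH₃)₂CH–N₂⁺ loses N₂: no meaningful conjugate acid; N₂ departs as an exceptionally stable neutral molecule
(CH₃)₂CH–OTf loses OTf⁻: pKₐ(CF₃SO₃H (triflic acid)) ≈ -14
(CH₃)₂CH–OH₂⁺ loses H₂O: pKₐ(H₃O⁺) ≈ -1.7

(CH₃)₂CH–OH₂⁺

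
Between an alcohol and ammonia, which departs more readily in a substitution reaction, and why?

an alcohol is the better leaving group.
pKₐ(R'OH₂⁺) ≈ -2.4 versus pKₐ(NH₄⁺) ≈ 9.2: an alcohol is the much weaker base.
Neutral; leaves from a protonated ether (an oxonium ion, R–O(H)R'⁺).

an alcohol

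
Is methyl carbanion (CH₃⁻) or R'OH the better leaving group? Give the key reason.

R'OH

R'OH is the better leaving group.
pKₐ(R'OH₂⁺) ≈ -2.4 versus pKₐ(CH₄) ≈ 48: R'OH is the much weaker base.
Neutral; leaves from a protonated ether (an oxonium ion, R–O(H)R'⁺).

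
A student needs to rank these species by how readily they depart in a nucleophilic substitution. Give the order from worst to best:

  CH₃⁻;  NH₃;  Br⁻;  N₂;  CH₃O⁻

CH₃⁻ < CH₃O⁻ < NH₃ < Br⁻ < N₂

Rank by basicity of the departing species: weakest base leaves most easily.
N₂: no meaningful conjugate acid; N₂ departs as an exceptionally stable neutral molecule
Br⁻: pKₐ(HBr) ≈ -9
NH₃: pKₐ(NH₄⁺) ≈ 9.2
CH₃O⁻: pKₐ(CH₃OH) ≈ 15.5
CH₃⁻: pKₐ(CH₄) ≈ 48
Listed from poorest to best leaving group as asked.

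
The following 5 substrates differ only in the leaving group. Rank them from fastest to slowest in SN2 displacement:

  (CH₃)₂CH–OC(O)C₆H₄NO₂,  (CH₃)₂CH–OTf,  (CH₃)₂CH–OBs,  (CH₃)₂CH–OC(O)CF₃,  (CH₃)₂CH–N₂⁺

With the same alkyl group throughout, only the leaving group differentiates the rates.
Leaving-group ability tracks the stability of the departed species; conjugate-acid pKₐ is the usual yardstick (lower pKₐ → better LG).
(CH₃)₂CH–N₂⁺ loses N₂: no meaningful conjugate acid; N₂ departs as an exceptionally stable neutral molecule
(CH₃)₂CH–OTf loses OTf⁻: pKₐ(CF₃SO₃H (triflic acid)) ≈ -14
(CH₃)₂CH–OBs loses OBs⁻: pKₐ(p-BrC₆H₄SO₃H) ≈ -2.8
(CH₃)₂CH–OC(O)CF₃ loses CF₃COO⁻: pKₐ(CF₃COOH) ≈ 0.2
(CH₃)₂CH–OC(O)C₆H₄NO₂ loses p-O₂N–C₆H₄–COO⁻: pKₐ(p-nitrobenzoic acid) ≈ 3.4

(CH₃)₂CH–N₂⁺ > (CH₃)₂CH–OTf > (CH₃)₂CH–OBs > (CH₃)₂CH–OC(O)CF₃ > (CH₃)₂CH–OC(O)C₆H₄NO₂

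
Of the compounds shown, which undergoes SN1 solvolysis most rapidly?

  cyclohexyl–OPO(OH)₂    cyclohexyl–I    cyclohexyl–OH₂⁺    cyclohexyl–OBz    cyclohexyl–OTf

cyclohexyl–OTf

With the same alkyl group throughout, only the leaving group differentiates the rates.
Rank by basicity of the departing species: weakest base leaves most easily.
cyclohexyl–OTf loses OTf⁻: pKₐ(CF₃SO₃H (triflic acid)) ≈ -14
cyclohexyl–I loses I⁻: pKₐ(HI) ≈ -10
cyclohexyl–OH₂⁺ loses H₂O: pKₐ(H₃O⁺) ≈ -1.7
cyclohexyl–OPO(OH)₂ loses H₂PO₄⁻: pKₐ(H₃PO₄) ≈ 2.1
cyclohexyl–OBz loses PhCOO⁻: pKₐ(C₆H₅COOH) ≈ 4.2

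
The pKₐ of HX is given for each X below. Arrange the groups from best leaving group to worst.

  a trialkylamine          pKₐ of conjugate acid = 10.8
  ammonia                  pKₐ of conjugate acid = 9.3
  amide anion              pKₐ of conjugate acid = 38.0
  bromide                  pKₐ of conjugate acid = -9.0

bromide > ammonia > a trialkylamine > amide anion

Lower conjugate-acid pKₐ ⇒ weaker base ⇒ better leaving group.
Sorting by the given values: bromide (-9.0), ammonia (9.3), a trialkylamine (10.8), amide anion (38.0).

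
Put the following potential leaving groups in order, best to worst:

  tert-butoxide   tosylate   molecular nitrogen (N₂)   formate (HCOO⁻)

A good leaving group is a weak base: the lower the pKₐ of its conjugate acid, the more readily it departs.
molecular nitrogen (N₂): no meaningful conjugate acid; N₂ departs as an exceptionally stable neutral molecule
tosylate: pKₐ(p-CH₃C₆H₄SO₃H (TsOH)) ≈ -2.8
formate (HCOO⁻): pKₐ(HCOOH) ≈ 3.8
tert-butoxide: pKₐ(t-BuOH) ≈ 18

molecular nitrogen (N₂) > tosylate > formate (HCOO⁻) > tert-butoxide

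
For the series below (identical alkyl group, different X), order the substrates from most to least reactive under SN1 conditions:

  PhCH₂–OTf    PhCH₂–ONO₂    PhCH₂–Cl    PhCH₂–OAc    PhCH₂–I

PhCH₂–OTf > PhCH₂–I > PhCH₂–Cl > PhCH₂–ONO₂ > PhCH₂–OAc

Same R in every case — rank the leaving groups.
The more stable X⁻ (or X) is on its own — i.e. the weaker a base it is — the better a leaving group it makes.
PhCH₂–OTf loses OTf⁻: pKₐ(CF₃SO₃H (triflic acid)) ≈ -14
PhCH₂–I loses I⁻: pKₐ(HI) ≈ -10
PhCH₂–Cl loses Cl⁻: pKₐ(HCl) ≈ -7
PhCH₂–ONO₂ loses NO₃⁻: pKₐ(HNO₃) ≈ -1.3
PhCH₂–OAc loses AcO⁻: pKₐ(CH₃COOH) ≈ 4.8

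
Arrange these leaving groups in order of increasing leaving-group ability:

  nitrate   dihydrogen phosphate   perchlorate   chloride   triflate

dihydrogen phosphate < nitrate < chloride < perchlorate < triflate

Leaving-group ability tracks the stability of the departed species; conjugate-acid pKₐ is the usual yardstick (lower pKₐ → better LG).
triflate: pKₐ(CF₃SO₃H (triflic acid)) ≈ -14 — charge spread over three oxygens and a CF₃ group; the premier leaving group in synthesis
perchlorate: pKₐ(HClO₄) ≈ -10 — extremely weak base; rarely used for safety reasons
chloride: pKₐ(HCl) ≈ -7 — moderately weak base
nitrate: pKₐ(HNO₃) ≈ -1.3
dihydrogen phosphate: pKₐ(H₃PO₄) ≈ 2.1 — moderate base; biological leaving group after further activation
Reversing gives the worst-to-best order requested.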